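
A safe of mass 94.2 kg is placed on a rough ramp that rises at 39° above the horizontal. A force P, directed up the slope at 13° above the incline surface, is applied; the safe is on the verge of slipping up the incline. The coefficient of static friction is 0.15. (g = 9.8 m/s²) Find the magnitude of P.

P ≈ 683 N

On the verge of sliding up the incline, friction equals μN and acts down the slope.
Perpendicular: N + P sin 13° = W cos 39° = 717.4 N.
Along incline: P cos 13° = W sin 39° + μN  with W sin 39° = 581 N.
Solving the pair for P and N: P = 683 N, N = 563.8 N (and f = μN = 84.57 N).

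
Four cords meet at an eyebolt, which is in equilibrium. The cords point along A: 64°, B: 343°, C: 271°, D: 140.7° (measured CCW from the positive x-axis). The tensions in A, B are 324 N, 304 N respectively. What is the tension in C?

Resolve: ΣF_x = 324 cos 64° + 304 cos 343° + T_C cos 271° + T_D cos 140.7° = 0.
        ΣF_y = 324 sin 64° + 304 sin 343° + T_C sin 271° + T_D sin 140.7° = 0.
The known terms sum to (432.7, 202.3) N, so 0.0175 T_C − 0.7738 T_D = -432.7 and -0.9998 T_C + 0.6334 T_D = -202.3.
Solving simultaneously: T_C = 564.7 N, T_D = 572 N.

T_C ≈ 565 N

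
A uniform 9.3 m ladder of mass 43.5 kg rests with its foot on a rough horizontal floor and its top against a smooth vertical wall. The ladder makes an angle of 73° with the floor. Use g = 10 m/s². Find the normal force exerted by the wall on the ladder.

Torques about the foot: N_wall · 9.3 sin 73° = 43.5×10×4.65 cos 73° → N_wall = 66.496 N.

N_wall ≈ 66.5 N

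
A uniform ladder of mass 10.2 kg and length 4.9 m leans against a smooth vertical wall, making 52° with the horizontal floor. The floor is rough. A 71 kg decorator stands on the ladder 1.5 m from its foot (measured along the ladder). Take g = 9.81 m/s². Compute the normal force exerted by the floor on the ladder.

N_floor ≈ 797 N

ΣF_y = 0: N_floor = 10.2×9.81 + 71×9.81 = 796.57 N.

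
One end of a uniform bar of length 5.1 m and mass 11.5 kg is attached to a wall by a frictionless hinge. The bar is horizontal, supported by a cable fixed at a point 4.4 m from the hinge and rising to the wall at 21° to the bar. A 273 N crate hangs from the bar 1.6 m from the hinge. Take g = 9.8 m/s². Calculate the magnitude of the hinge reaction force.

Take torques about the hinge: T sin 21° · 4.4 = 11.5×9.8×2.55 + 273×1.6 = 724.18 N·m.
So T = 724.18 / (0.3584 × 4.4) = 459.27 N.
ΣF_x = 0: H_x = T cos 21° = 428.77 N.
ΣF_y = 0: H_y = (11.5×9.8 + 273) − T sin 21° = 385.7 − 164.59 = 221.11 N.
|H| = √(H_x² + H_y²) = √((428.77)² + (221.11)²) = 482.42 N.

|H| ≈ 482 N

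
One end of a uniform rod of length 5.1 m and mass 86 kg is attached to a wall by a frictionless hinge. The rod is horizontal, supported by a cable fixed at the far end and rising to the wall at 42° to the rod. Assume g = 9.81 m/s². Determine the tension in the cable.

T ≈ 630 N

Take torques about the hinge: T sin 42° · 5.1 = 86×9.81×2.55 = 2151.3 N·m.
So T = 2151.3 / (0.6691 × 5.1) = 630.42 N.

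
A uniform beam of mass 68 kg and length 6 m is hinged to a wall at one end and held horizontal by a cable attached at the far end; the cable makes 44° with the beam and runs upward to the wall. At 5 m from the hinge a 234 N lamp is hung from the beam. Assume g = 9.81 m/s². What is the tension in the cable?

Take torques about the hinge: T sin 44° · 6 = 68×9.81×3 + 234×5 = 3171.2 N·m.
So T = 3171.2 / (0.6947 × 6) = 760.86 N.

T ≈ 761 N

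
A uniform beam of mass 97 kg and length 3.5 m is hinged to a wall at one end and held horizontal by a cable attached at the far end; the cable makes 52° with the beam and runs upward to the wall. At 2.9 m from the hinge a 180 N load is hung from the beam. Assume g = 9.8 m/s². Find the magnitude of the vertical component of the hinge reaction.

|H_y| ≈ 506 N

Take torques about the hinge: T sin 52° · 3.5 = 97×9.8×1.75 + 180×2.9 = 2185.6 N·m.
So T = 2185.6 / (0.7880 × 3.5) = 792.43 N.
ΣF_y = 0: H_y = (97×9.8 + 180) − T sin 52° = 1130.6 − 624.44 = 506.16 N.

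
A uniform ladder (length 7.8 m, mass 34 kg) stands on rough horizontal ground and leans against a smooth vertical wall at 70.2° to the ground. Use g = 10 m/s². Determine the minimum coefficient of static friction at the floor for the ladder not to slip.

μ_min ≈ 0.180

ΣF_y = 0: N_floor = 34×10 = 340 N.
Torques about the foot: N_wall · 7.8 sin 70.2° = 34×10×3.9 cos 70.2° → N_wall = 61.204 N.
ΣF_x = 0: f_floor = N_wall = 61.204 N.
μ_min = f_floor / N_floor = 61.204 / 340 = 0.18.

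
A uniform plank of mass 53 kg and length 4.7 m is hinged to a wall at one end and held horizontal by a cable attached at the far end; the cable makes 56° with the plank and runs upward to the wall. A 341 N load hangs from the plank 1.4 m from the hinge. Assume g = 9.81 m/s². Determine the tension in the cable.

T ≈ 436 N

Take torques about the hinge: T sin 56° · 4.7 = 53×9.81×2.35 + 341×1.4 = 1699.2 N·m.
So T = 1699.2 / (0.8290 × 4.7) = 436.1 N.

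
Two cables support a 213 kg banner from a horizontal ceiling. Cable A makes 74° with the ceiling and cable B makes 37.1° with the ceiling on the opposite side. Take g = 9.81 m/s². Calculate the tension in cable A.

Weight W = 213 × 9.81 = 2090 N acts straight down.
Horizontal: T_A cos 74° = T_B cos 37.1°  →  T_B = 0.3456 T_A.
Vertical: T_A sin 74° + T_B sin 37.1° = 2090.
Substituting the horizontal relation into the vertical equation gives 1.17 T_A = 2090, so T_A = 1786 N.

T_A ≈ 1790 N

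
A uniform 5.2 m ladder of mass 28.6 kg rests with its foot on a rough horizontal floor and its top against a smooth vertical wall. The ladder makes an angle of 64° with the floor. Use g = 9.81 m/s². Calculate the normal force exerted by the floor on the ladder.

N_floor ≈ 281 N

ΣF_y = 0: N_floor = 28.6×9.81 = 280.57 N.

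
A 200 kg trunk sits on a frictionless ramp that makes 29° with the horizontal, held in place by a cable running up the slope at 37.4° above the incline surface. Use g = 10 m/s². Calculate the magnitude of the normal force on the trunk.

Take axes along and perpendicular to the incline. Weight components: W sin 29° = 969.6 N down-slope, W cos 29° = 1749 N into the surface.
Along incline: T cos 37.4° = W sin 29° → T = 1221 N.
Perpendicular: N = W cos 29° − T sin 37.4° = 1008 N.

N ≈ 1010 N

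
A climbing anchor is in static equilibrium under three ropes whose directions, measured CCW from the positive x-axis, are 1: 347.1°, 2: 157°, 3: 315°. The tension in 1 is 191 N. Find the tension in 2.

T_2 ≈ 271 N

Resolve: ΣF_x = 191 cos 347.1° + T_2 cos 157° + T_3 cos 315° = 0.
        ΣF_y = 191 sin 347.1° + T_2 sin 157° + T_3 sin 315° = 0.
The known terms sum to (186.2, -42.64) N, so -0.9205 T_2 + 0.7071 T_3 = -186.2 and 0.3907 T_2 − 0.7071 T_3 = 42.64.
Solving simultaneously: T_2 = 270.9 N, T_3 = 89.41 N.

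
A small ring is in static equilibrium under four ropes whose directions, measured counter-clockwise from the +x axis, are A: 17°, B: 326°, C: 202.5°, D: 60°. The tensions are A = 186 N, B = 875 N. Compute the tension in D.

T_D ≈ 1230 N

Resolve: ΣF_x = 186 cos 17° + 875 cos 326° + T_C cos 202.5° + T_D cos 60° = 0.
        ΣF_y = 186 sin 17° + 875 sin 326° + T_C sin 202.5° + T_D sin 60° = 0.
The known terms sum to (903.3, -434.9) N, so -0.9239 T_C + 0.5000 T_D = -903.3 and -0.3827 T_C + 0.8660 T_D = 434.9.
Solving simultaneously: T_C = 1642 N, T_D = 1228 N.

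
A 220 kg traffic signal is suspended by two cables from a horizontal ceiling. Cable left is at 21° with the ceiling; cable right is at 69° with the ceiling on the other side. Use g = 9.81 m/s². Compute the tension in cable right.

Weight W = 220 × 9.81 = 2158 N acts straight down.
Horizontal: T_left cos 21° = T_right cos 69°  →  T_left = 0.3839 T_right.
Vertical: T_left sin 21° + T_right sin 69° = 2158.
Substituting the horizontal relation into the vertical equation gives 1.071 T_right = 2158, so T_right = 2015 N.

T_right ≈ 2010 N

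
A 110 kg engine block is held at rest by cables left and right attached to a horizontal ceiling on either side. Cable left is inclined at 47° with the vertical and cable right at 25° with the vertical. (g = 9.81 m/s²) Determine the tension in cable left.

Angles from the horizontal: cable left is 90° − 47° = 43°, cable right is 90° − 25° = 65°.
Weight W = 110 × 9.81 = 1079 N acts straight down.
Horizontal: T_left cos 43° = T_right cos 65°  →  T_right = 1.731 T_left.
Vertical: T_left sin 43° + T_right sin 65° = 1079.
Substituting the horizontal relation into the vertical equation gives 2.25 T_left = 1079, so T_left = 479.5 N.

T_left ≈ 480 N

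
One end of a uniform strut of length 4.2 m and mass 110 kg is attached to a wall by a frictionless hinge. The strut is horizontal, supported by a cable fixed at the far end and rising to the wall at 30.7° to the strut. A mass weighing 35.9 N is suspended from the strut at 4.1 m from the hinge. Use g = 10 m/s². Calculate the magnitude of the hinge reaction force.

|H| ≈ 1130 N

Take torques about the hinge: T sin 30.7° · 4.2 = 110×10×2.1 + 35.9×4.1 = 2457.2 N·m.
So T = 2457.2 / (0.5105 × 4.2) = 1145.9 N.
ΣF_x = 0: H_x = T cos 30.7° = 985.33 N.
ΣF_y = 0: H_y = (110×10 + 35.9) − T sin 30.7° = 1135.9 − 585.05 = 550.85 N.
|H| = √(H_x² + H_y²) = √((985.33)² + (550.85)²) = 1128.9 N.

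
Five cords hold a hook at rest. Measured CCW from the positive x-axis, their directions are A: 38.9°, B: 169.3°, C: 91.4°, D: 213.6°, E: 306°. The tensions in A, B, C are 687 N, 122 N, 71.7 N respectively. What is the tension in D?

T_D ≈ 644 N

Resolve: ΣF_x = 687 cos 38.9° + 122 cos 169.3° + 71.7 cos 91.4° + T_D cos 213.6° + T_E cos 306° = 0.
        ΣF_y = 687 sin 38.9° + 122 sin 169.3° + 71.7 sin 91.4° + T_D sin 213.6° + T_E sin 306° = 0.
The known terms sum to (413, 525.7) N, so -0.8329 T_D + 0.5878 T_E = -413 and -0.5534 T_D − 0.8090 T_E = -525.7.
Solving simultaneously: T_D = 643.7 N, T_E = 209.5 N.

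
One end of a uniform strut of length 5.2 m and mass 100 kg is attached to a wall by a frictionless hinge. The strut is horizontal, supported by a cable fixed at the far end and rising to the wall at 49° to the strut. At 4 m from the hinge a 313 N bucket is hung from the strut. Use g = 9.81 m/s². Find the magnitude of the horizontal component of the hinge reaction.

H_x ≈ 636 N

Take torques about the hinge: T sin 49° · 5.2 = 100×9.81×2.6 + 313×4 = 3802.6 N·m.
So T = 3802.6 / (0.7547 × 5.2) = 968.94 N.
ΣF_x = 0: H_x = T cos 49° = 635.68 N.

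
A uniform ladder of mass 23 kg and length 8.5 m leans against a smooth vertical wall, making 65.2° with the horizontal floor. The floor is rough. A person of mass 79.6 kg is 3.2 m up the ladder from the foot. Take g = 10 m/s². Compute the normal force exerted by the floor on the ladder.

N_floor ≈ 1030 N

ΣF_y = 0: N_floor = 23×10 + 79.6×10 = 1026 N.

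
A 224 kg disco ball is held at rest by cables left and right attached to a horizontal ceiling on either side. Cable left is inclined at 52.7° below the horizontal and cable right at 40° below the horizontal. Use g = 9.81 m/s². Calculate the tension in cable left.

Weight W = 224 × 9.81 = 2197 N acts straight down.
Horizontal: T_left cos 52.7° = T_right cos 40°  →  T_right = 0.7911 T_left.
Vertical: T_left sin 52.7° + T_right sin 40° = 2197.
Substituting the horizontal relation into the vertical equation gives 1.304 T_left = 2197, so T_left = 1685 N.

T_left ≈ 1690 N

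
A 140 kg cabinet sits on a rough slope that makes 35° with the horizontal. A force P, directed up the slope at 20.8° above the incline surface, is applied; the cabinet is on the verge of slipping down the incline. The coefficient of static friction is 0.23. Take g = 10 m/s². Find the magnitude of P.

P ≈ 632 N

On the verge of sliding down the incline, friction equals μN and acts up the slope.
Perpendicular: N + P sin 20.8° = W cos 35° = 1147 N.
Along incline: P cos 20.8° + μN = W sin 35° with W sin 35° = 803 N.
Solving the pair for P and N: P = 632.1 N, N = 922.4 N (and f = μN = 212.1 N).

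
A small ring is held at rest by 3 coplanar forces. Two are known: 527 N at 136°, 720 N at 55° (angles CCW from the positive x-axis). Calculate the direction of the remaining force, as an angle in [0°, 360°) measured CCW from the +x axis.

Sum the known components: ΣF_x = 33.88 N, ΣF_y = 955.9 N.
For equilibrium the remaining force must supply (−ΣF_x, −ΣF_y) = (-33.88, -955.9) N.
Magnitude = √((-33.88)² + (-955.9)²) = 956.5 N; direction = atan2(-955.9, -33.88) = 268.0°.

θ ≈ 268°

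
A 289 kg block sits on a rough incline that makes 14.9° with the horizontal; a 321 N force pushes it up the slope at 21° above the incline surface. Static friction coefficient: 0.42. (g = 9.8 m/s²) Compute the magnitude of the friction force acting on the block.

f ≈ 429 N

Axes along / perpendicular to the incline. W sin 14.9° = 728.3 N down-slope; W cos 14.9° = 2737 N into the surface.
Perpendicular: N = W cos 14.9° − P sin 21° = 2737 − 115 = 2622 N.
Along incline: P cos 21° + f = W sin 14.9° (friction acts up-slope) → f = 728.3 − 299.7 = 428.6 N.
|f| = 428.6 N ≤ μN = 1101 N, so the block is indeed static.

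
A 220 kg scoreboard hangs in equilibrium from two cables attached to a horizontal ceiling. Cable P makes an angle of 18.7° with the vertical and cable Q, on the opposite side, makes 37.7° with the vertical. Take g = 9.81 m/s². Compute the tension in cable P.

Angles from the horizontal: cable P is 90° − 18.7° = 71.3°, cable Q is 90° − 37.7° = 52.3°.
Weight W = 220 × 9.81 = 2158 N acts straight down.
Horizontal: T_P cos 71.3° = T_Q cos 52.3°  →  T_Q = 0.5243 T_P.
Vertical: T_P sin 71.3° + T_Q sin 52.3° = 2158.
Substituting the horizontal relation into the vertical equation gives 1.362 T_P = 2158, so T_P = 1585 N.

T_P ≈ 1580 N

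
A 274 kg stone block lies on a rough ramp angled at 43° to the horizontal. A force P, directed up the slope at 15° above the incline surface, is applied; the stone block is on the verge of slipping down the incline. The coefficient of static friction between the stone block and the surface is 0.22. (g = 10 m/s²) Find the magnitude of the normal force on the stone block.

N ≈ 1600 N

On the verge of sliding down the incline, friction equals μN and acts up the slope.
Perpendicular: N + P sin 15° = W cos 43° = 2004 N.
Along incline: P cos 15° + μN = W sin 43° with W sin 43° = 1869 N.
Solving the pair for P and N: P = 1571 N, N = 1597 N (and f = μN = 351.4 N).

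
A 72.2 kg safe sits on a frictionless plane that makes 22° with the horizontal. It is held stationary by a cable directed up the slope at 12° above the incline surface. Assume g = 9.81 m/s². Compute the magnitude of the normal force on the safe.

N ≈ 600 N

Take axes along and perpendicular to the incline. Weight components: W sin 22° = 265.3 N down-slope, W cos 22° = 656.7 N into the surface.
Along incline: T cos 12° = W sin 22° → T = 271.3 N.
Perpendicular: N = W cos 22° − T sin 12° = 600.3 N.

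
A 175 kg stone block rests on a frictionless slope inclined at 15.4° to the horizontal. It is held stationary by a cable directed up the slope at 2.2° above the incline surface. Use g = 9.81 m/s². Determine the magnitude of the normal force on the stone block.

Take axes along and perpendicular to the incline. Weight components: W sin 15.4° = 455.9 N down-slope, W cos 15.4° = 1655 N into the surface.
Along incline: T cos 2.2° = W sin 15.4° → T = 456.2 N.
Perpendicular: N = W cos 15.4° − T sin 2.2° = 1638 N.

N ≈ 1640 N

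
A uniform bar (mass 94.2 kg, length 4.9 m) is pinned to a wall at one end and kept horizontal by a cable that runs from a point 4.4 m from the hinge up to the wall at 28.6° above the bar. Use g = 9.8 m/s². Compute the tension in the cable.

T ≈ 1070 N

Take torques about the hinge: T sin 28.6° · 4.4 = 94.2×9.8×2.45 = 2261.7 N·m.
So T = 2261.7 / (0.4787 × 4.4) = 1073.8 N.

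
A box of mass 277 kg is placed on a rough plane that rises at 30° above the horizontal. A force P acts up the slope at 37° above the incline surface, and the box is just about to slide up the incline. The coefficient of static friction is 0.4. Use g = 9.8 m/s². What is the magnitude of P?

P ≈ 2210 N

On the verge of sliding up the incline, friction equals μN and acts down the slope.
Perpendicular: N + P sin 37° = W cos 30° = 2351 N.
Along incline: P cos 37° = W sin 30° + μN  with W sin 30° = 1357 N.
Solving the pair for P and N: P = 2211 N, N = 1021 N (and f = μN = 408.2 N).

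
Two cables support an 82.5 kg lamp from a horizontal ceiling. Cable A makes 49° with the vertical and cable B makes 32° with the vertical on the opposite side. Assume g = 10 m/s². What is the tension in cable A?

Angles from the horizontal: cable A is 90° − 49° = 41°, cable B is 90° − 32° = 58°.
Weight W = 82.5 × 10 = 825 N acts straight down.
Horizontal: T_A cos 41° = T_B cos 58°  →  T_B = 1.424 T_A.
Vertical: T_A sin 41° + T_B sin 58° = 825.
Substituting the horizontal relation into the vertical equation gives 1.864 T_A = 825, so T_A = 442.6 N.

T_A ≈ 443 N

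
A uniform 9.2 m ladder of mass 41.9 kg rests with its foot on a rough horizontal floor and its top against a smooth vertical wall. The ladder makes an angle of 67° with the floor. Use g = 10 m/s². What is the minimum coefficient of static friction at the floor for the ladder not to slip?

μ_min ≈ 0.212

ΣF_y = 0: N_floor = 41.9×10 = 419 N.
Torques about the foot: N_wall · 9.2 sin 67° = 41.9×10×4.6 cos 67° → N_wall = 88.927 N.
ΣF_x = 0: f_floor = N_wall = 88.927 N.
μ_min = f_floor / N_floor = 88.927 / 419 = 0.2122.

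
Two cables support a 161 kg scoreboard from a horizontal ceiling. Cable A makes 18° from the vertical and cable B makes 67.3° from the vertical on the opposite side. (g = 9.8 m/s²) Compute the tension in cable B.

T_B ≈ 489 N

Angles from the horizontal: cable A is 90° − 18° = 72°, cable B is 90° − 67.3° = 22.7°.
Weight W = 161 × 9.8 = 1578 N acts straight down.
Horizontal: T_A cos 72° = T_B cos 22.7°  →  T_A = 2.985 T_B.
Vertical: T_A sin 72° + T_B sin 22.7° = 1578.
Substituting the horizontal relation into the vertical equation gives 3.225 T_B = 1578, so T_B = 489.2 N.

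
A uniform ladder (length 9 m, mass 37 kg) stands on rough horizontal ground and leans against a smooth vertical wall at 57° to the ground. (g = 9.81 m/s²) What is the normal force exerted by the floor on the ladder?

ΣF_y = 0: N_floor = 37×9.81 = 362.97 N.

N_floor ≈ 363 N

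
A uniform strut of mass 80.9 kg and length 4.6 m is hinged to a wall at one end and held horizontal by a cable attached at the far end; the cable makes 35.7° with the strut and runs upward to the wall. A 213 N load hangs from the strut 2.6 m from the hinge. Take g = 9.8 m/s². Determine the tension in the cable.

Take torques about the hinge: T sin 35.7° · 4.6 = 80.9×9.8×2.3 + 213×2.6 = 2377.3 N·m.
So T = 2377.3 / (0.5835 × 4.6) = 885.63 N.

T ≈ 886 N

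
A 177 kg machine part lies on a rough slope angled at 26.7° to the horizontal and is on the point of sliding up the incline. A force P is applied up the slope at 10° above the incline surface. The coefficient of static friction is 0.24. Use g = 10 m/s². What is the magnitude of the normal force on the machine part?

On the verge of sliding up the incline, friction equals μN and acts down the slope.
Perpendicular: N + P sin 10° = W cos 26.7° = 1581 N.
Along incline: P cos 10° = W sin 26.7° + μN  with W sin 26.7° = 795.3 N.
Solving the pair for P and N: P = 1144 N, N = 1383 N (and f = μN = 331.8 N).

N ≈ 1380 N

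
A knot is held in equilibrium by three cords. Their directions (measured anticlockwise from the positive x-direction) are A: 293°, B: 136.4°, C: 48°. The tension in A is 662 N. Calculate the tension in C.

Resolve: ΣF_x = 662 cos 293° + T_B cos 136.4° + T_C cos 48° = 0.
        ΣF_y = 662 sin 293° + T_B sin 136.4° + T_C sin 48° = 0.
The known terms sum to (258.7, -609.4) N, so -0.7242 T_B + 0.6691 T_C = -258.7 and 0.6896 T_B + 0.7431 T_C = 609.4.
Solving simultaneously: T_B = 600.2 N, T_C = 263 N.

T_C ≈ 263 N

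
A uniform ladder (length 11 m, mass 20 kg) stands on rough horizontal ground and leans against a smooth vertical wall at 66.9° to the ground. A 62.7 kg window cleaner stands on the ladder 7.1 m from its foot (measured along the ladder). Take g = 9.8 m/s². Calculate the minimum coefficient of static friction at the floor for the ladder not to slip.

μ_min ≈ 0.260

ΣF_y = 0: N_floor = 20×9.8 + 62.7×9.8 = 810.46 N.
Torques about the foot: N_wall · 11 sin 66.9° = 20×9.8×5.5 cos 66.9° + 62.7×9.8×7.1 cos 66.9° → N_wall = 210.97 N.
ΣF_x = 0: f_floor = N_wall = 210.97 N.
μ_min = f_floor / N_floor = 210.97 / 810.46 = 0.2603.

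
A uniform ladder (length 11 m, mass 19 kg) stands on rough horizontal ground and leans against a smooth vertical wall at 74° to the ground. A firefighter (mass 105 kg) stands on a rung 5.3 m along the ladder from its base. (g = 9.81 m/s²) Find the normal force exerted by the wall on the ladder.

N_wall ≈ 169 N

Torques about the foot: N_wall · 11 sin 74° = 19×9.81×5.5 cos 74° + 105×9.81×5.3 cos 74° → N_wall = 169.03 N.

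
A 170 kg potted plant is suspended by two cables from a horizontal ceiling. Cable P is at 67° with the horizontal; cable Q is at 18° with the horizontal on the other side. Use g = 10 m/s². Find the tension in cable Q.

T_Q ≈ 667 N

Weight W = 170 × 10 = 1700 N acts straight down.
Horizontal: T_P cos 67° = T_Q cos 18°  →  T_P = 2.434 T_Q.
Vertical: T_P sin 67° + T_Q sin 18° = 1700.
Substituting the horizontal relation into the vertical equation gives 2.55 T_Q = 1700, so T_Q = 666.8 N.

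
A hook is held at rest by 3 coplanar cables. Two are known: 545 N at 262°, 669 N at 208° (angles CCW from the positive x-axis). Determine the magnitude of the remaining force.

Sum the known components: ΣF_x = -666.5 N, ΣF_y = -853.8 N.
For equilibrium the remaining force must supply (−ΣF_x, −ΣF_y) = (666.5, 853.8) N.
Magnitude = √((666.5)² + (853.8)²) = 1083 N; direction = atan2(853.8, 666.5) = 52.0°.

F ≈ 1080 N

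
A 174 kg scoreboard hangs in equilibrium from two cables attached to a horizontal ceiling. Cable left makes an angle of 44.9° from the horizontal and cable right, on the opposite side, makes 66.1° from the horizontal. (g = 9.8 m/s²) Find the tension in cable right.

Weight W = 174 × 9.8 = 1705 N acts straight down.
Horizontal: T_left cos 44.9° = T_right cos 66.1°  →  T_left = 0.572 T_right.
Vertical: T_left sin 44.9° + T_right sin 66.1° = 1705.
Substituting the horizontal relation into the vertical equation gives 1.318 T_right = 1705, so T_right = 1294 N.

T_right ≈ 1290 N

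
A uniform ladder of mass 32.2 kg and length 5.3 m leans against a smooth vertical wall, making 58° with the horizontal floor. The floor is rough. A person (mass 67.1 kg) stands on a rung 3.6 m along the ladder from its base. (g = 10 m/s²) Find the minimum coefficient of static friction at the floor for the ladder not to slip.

μ_min ≈ 0.388

ΣF_y = 0: N_floor = 32.2×10 + 67.1×10 = 993 N.
Torques about the foot: N_wall · 5.3 sin 58° = 32.2×10×2.65 cos 58° + 67.1×10×3.6 cos 58° → N_wall = 385.4 N.
ΣF_x = 0: f_floor = N_wall = 385.4 N.
μ_min = f_floor / N_floor = 385.4 / 993 = 0.3881.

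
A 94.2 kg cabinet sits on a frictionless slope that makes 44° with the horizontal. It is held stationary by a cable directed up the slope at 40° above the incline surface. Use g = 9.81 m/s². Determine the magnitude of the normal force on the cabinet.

Take axes along and perpendicular to the incline. Weight components: W sin 44° = 641.9 N down-slope, W cos 44° = 664.7 N into the surface.
Along incline: T cos 40° = W sin 44° → T = 838 N.
Perpendicular: N = W cos 44° − T sin 40° = 126.1 N.

N ≈ 126 N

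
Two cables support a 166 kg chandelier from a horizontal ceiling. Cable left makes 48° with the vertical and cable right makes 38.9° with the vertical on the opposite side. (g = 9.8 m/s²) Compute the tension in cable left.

Angles from the horizontal: cable left is 90° − 48° = 42°, cable right is 90° − 38.9° = 51.1°.
Weight W = 166 × 9.8 = 1627 N acts straight down.
Horizontal: T_left cos 42° = T_right cos 51.1°  →  T_right = 1.183 T_left.
Vertical: T_left sin 42° + T_right sin 51.1° = 1627.
Substituting the horizontal relation into the vertical equation gives 1.59 T_left = 1627, so T_left = 1023 N.

T_left ≈ 1020 N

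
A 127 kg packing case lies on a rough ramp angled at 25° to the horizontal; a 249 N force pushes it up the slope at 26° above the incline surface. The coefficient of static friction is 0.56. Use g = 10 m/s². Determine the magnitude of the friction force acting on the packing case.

Axes along / perpendicular to the incline. W sin 25° = 536.7 N down-slope; W cos 25° = 1151 N into the surface.
Perpendicular: N = W cos 25° − P sin 26° = 1151 − 109.2 = 1042 N.
Along incline: P cos 26° + f = W sin 25° (friction acts up-slope) → f = 536.7 − 223.8 = 312.9 N.
|f| = 312.9 N ≤ μN = 583.4 N, so the packing case is indeed static.

f ≈ 313 N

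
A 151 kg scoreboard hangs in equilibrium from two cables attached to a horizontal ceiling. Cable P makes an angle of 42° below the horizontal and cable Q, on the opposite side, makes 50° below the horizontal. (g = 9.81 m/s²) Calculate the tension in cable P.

T_P ≈ 953 N

Weight W = 151 × 9.81 = 1481 N acts straight down.
Horizontal: T_P cos 42° = T_Q cos 50°  →  T_Q = 1.156 T_P.
Vertical: T_P sin 42° + T_Q sin 50° = 1481.
Substituting the horizontal relation into the vertical equation gives 1.555 T_P = 1481, so T_P = 952.7 N.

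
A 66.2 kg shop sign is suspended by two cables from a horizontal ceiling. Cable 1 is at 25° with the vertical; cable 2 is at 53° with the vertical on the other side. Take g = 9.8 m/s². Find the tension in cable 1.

T_1 ≈ 530 N

Angles from the horizontal: cable 1 is 90° − 25° = 65°, cable 2 is 90° − 53° = 37°.
Weight W = 66.2 × 9.8 = 648.8 N acts straight down.
Horizontal: T_1 cos 65° = T_2 cos 37°  →  T_2 = 0.5292 T_1.
Vertical: T_1 sin 65° + T_2 sin 37° = 648.8.
Substituting the horizontal relation into the vertical equation gives 1.225 T_1 = 648.8, so T_1 = 529.7 N.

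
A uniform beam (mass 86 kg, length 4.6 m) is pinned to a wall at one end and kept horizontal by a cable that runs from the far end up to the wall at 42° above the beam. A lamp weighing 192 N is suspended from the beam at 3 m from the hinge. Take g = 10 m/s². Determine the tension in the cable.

T ≈ 830 N

Take torques about the hinge: T sin 42° · 4.6 = 86×10×2.3 + 192×3 = 2554 N·m.
So T = 2554 / (0.6691 × 4.6) = 829.76 N.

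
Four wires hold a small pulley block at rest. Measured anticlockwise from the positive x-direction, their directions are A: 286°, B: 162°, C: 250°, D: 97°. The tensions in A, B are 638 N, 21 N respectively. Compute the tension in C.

Resolve: ΣF_x = 638 cos 286° + 21 cos 162° + T_C cos 250° + T_D cos 97° = 0.
        ΣF_y = 638 sin 286° + 21 sin 162° + T_C sin 250° + T_D sin 97° = 0.
The known terms sum to (155.9, -606.8) N, so -0.3420 T_C − 0.1219 T_D = -155.9 and -0.9397 T_C + 0.9925 T_D = 606.8.
Solving simultaneously: T_C = 177.9 N, T_D = 779.8 N.

T_C ≈ 178 N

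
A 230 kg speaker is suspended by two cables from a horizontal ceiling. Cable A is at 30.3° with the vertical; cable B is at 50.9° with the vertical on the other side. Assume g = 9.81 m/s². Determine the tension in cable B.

Angles from the horizontal: cable A is 90° − 30.3° = 59.7°, cable B is 90° − 50.9° = 39.1°.
Weight W = 230 × 9.81 = 2256 N acts straight down.
Horizontal: T_A cos 59.7° = T_B cos 39.1°  →  T_A = 1.538 T_B.
Vertical: T_A sin 59.7° + T_B sin 39.1° = 2256.
Substituting the horizontal relation into the vertical equation gives 1.959 T_B = 2256, so T_B = 1152 N.

T_B ≈ 1150 N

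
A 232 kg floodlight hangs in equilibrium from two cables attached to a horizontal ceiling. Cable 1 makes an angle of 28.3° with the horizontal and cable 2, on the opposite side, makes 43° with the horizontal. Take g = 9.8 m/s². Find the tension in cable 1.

T_1 ≈ 1760 N

Weight W = 232 × 9.8 = 2274 N acts straight down.
Horizontal: T_1 cos 28.3° = T_2 cos 43°  →  T_2 = 1.204 T_1.
Vertical: T_1 sin 28.3° + T_2 sin 43° = 2274.
Substituting the horizontal relation into the vertical equation gives 1.295 T_1 = 2274, so T_1 = 1755 N.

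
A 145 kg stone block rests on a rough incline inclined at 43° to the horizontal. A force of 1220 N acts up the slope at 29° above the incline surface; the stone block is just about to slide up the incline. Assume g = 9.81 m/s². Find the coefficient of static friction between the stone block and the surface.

On the verge of sliding up the incline, friction is at its maximum μN and acts down the slope.
Perpendicular to incline: N = W cos 43° − P sin 29° = 1040 − 591.5 = 448.8 N.
Along incline: P cos 29° − μN = W sin 43° → μ = −(W sin 43° − P cos 29°) / N = 0.2159.

μ ≈ 0.216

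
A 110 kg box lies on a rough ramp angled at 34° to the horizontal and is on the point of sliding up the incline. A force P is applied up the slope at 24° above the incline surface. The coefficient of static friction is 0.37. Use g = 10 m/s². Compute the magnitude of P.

P ≈ 895 N

On the verge of sliding up the incline, friction equals μN and acts down the slope.
Perpendicular: N + P sin 24° = W cos 34° = 911.9 N.
Along incline: P cos 24° = W sin 34° + μN  with W sin 34° = 615.1 N.
Solving the pair for P and N: P = 895.2 N, N = 547.8 N (and f = μN = 202.7 N).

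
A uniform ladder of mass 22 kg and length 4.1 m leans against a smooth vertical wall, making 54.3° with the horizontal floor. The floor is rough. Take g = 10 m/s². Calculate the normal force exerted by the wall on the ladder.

Torques about the foot: N_wall · 4.1 sin 54.3° = 22×10×2.05 cos 54.3° → N_wall = 79.043 N.

N_wall ≈ 79 N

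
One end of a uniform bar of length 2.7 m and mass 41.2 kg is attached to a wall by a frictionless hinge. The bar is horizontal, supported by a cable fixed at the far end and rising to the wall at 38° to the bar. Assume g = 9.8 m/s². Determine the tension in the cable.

T ≈ 328 N

Take torques about the hinge: T sin 38° · 2.7 = 41.2×9.8×1.35 = 545.08 N·m.
So T = 545.08 / (0.6157 × 2.7) = 327.91 N.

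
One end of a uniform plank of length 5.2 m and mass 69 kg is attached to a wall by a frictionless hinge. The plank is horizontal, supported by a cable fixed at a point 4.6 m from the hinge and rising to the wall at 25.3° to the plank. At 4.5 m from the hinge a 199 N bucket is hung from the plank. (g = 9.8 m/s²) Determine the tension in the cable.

T ≈ 1350 N

Take torques about the hinge: T sin 25.3° · 4.6 = 69×9.8×2.6 + 199×4.5 = 2653.6 N·m.
So T = 2653.6 / (0.4274 × 4.6) = 1349.9 N.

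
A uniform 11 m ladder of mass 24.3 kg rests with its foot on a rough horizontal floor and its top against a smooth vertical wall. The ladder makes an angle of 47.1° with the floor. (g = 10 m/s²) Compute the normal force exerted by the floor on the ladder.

ΣF_y = 0: N_floor = 24.3×10 = 243 N.

N_floor ≈ 243 N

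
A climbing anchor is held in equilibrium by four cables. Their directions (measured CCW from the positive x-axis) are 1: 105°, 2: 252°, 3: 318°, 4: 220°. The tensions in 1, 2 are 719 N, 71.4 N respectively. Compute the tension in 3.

T_3 ≈ 620 N

Resolve: ΣF_x = 719 cos 105° + 71.4 cos 252° + T_3 cos 318° + T_4 cos 220° = 0.
        ΣF_y = 719 sin 105° + 71.4 sin 252° + T_3 sin 318° + T_4 sin 220° = 0.
The known terms sum to (-208.2, 626.6) N, so 0.7431 T_3 − 0.7660 T_4 = 208.2 and -0.6691 T_3 − 0.6428 T_4 = -626.6.
Solving simultaneously: T_3 = 619.8 N, T_4 = 329.6 N.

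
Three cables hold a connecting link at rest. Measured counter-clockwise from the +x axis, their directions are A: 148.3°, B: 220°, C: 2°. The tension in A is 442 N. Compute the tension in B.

T_B ≈ 398 N

Resolve: ΣF_x = 442 cos 148.3° + T_B cos 220° + T_C cos 2° = 0.
        ΣF_y = 442 sin 148.3° + T_B sin 220° + T_C sin 2° = 0.
The known terms sum to (-376.1, 232.3) N, so -0.7660 T_B + 0.9994 T_C = 376.1 and -0.6428 T_B + 0.0349 T_C = -232.3.
Solving simultaneously: T_B = 398.3 N, T_C = 681.6 N.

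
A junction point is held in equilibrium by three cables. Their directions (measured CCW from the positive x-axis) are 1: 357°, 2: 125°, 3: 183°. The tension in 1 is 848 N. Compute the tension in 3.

T_3 ≈ 788 N

Resolve: ΣF_x = 848 cos 357° + T_2 cos 125° + T_3 cos 183° = 0.
        ΣF_y = 848 sin 357° + T_2 sin 125° + T_3 sin 183° = 0.
The known terms sum to (846.8, -44.38) N, so -0.5736 T_2 − 0.9986 T_3 = -846.8 and 0.8192 T_2 − 0.0523 T_3 = 44.38.
Solving simultaneously: T_2 = 104.5 N, T_3 = 788 N.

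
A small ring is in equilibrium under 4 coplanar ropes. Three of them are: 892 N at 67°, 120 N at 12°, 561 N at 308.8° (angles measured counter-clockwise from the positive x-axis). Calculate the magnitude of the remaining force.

Sum the known components: ΣF_x = 817.4 N, ΣF_y = 408.8 N.
For equilibrium the remaining force must supply (−ΣF_x, −ΣF_y) = (-817.4, -408.8) N.
Magnitude = √((-817.4)² + (-408.8)²) = 914 N; direction = atan2(-408.8, -817.4) = 206.6°.

F ≈ 914 N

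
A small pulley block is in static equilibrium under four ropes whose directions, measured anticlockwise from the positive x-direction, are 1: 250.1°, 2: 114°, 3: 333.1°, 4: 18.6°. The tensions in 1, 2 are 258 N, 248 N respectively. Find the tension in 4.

Resolve: ΣF_x = 258 cos 250.1° + 248 cos 114° + T_3 cos 333.1° + T_4 cos 18.6° = 0.
        ΣF_y = 258 sin 250.1° + 248 sin 114° + T_3 sin 333.1° + T_4 sin 18.6° = 0.
The known terms sum to (-188.7, -16.04) N, so 0.8918 T_3 + 0.9478 T_4 = 188.7 and -0.4524 T_3 + 0.3190 T_4 = 16.04.
Solving simultaneously: T_3 = 63.07 N, T_4 = 139.7 N.

T_4 ≈ 140 N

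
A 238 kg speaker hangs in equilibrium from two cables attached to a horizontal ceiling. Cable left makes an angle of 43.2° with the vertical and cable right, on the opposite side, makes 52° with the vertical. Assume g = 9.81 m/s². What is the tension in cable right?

Angles from the horizontal: cable left is 90° − 43.2° = 46.8°, cable right is 90° − 52° = 38°.
Weight W = 238 × 9.81 = 2335 N acts straight down.
Horizontal: T_left cos 46.8° = T_right cos 38°  →  T_left = 1.151 T_right.
Vertical: T_left sin 46.8° + T_right sin 38° = 2335.
Substituting the horizontal relation into the vertical equation gives 1.455 T_right = 2335, so T_right = 1605 N.

T_right ≈ 1600 N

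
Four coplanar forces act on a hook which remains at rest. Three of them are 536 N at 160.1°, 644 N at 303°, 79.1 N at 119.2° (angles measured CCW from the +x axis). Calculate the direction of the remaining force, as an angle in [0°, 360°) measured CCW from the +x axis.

Sum the known components: ΣF_x = -191.8 N, ΣF_y = -288.6 N.
For equilibrium the remaining force must supply (−ΣF_x, −ΣF_y) = (191.8, 288.6) N.
Magnitude = √((191.8)² + (288.6)²) = 346.6 N; direction = atan2(288.6, 191.8) = 56.4°.

θ ≈ 56.4°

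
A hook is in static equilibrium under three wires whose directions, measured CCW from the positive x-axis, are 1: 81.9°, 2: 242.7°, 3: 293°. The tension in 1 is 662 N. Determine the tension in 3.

T_3 ≈ 283 N

Resolve: ΣF_x = 662 cos 81.9° + T_2 cos 242.7° + T_3 cos 293° = 0.
        ΣF_y = 662 sin 81.9° + T_2 sin 242.7° + T_3 sin 293° = 0.
The known terms sum to (93.28, 655.4) N, so -0.4586 T_2 + 0.3907 T_3 = -93.28 and -0.8886 T_2 − 0.9205 T_3 = -655.4.
Solving simultaneously: T_2 = 444.4 N, T_3 = 283 N.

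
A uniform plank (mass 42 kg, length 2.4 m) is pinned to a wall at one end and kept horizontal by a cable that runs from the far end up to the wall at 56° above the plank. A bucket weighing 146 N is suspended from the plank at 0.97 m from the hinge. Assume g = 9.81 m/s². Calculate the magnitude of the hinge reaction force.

|H| ≈ 343 N

Take torques about the hinge: T sin 56° · 2.4 = 42×9.81×1.2 + 146×0.97 = 636.04 N·m.
So T = 636.04 / (0.8290 × 2.4) = 319.67 N.
ΣF_x = 0: H_x = T cos 56° = 178.76 N.
ΣF_y = 0: H_y = (42×9.81 + 146) − T sin 56° = 558.02 − 265.02 = 293 N.
|H| = √(H_x² + H_y²) = √((178.76)² + (293)²) = 343.23 N.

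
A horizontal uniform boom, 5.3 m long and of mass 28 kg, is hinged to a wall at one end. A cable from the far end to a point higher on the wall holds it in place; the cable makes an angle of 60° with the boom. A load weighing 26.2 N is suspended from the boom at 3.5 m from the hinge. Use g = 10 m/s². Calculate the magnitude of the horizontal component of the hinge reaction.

Take torques about the hinge: T sin 60° · 5.3 = 28×10×2.65 + 26.2×3.5 = 833.7 N·m.
So T = 833.7 / (0.8660 × 5.3) = 181.64 N.
ΣF_x = 0: H_x = T cos 60° = 90.818 N.

H_x ≈ 90.8 N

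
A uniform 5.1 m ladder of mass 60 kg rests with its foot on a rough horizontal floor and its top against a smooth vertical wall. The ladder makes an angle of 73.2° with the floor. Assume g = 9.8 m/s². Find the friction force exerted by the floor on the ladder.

Torques about the foot: N_wall · 5.1 sin 73.2° = 60×9.8×2.55 cos 73.2° → N_wall = 88.764 N.
ΣF_x = 0: f_floor = N_wall = 88.764 N.

f ≈ 88.8 N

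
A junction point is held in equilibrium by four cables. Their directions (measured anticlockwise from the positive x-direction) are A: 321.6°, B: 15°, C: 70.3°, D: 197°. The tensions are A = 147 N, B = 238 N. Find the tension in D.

Resolve: ΣF_x = 147 cos 321.6° + 238 cos 15° + T_C cos 70.3° + T_D cos 197° = 0.
        ΣF_y = 147 sin 321.6° + 238 sin 15° + T_C sin 70.3° + T_D sin 197° = 0.
The known terms sum to (345.1, -29.71) N, so 0.3371 T_C − 0.9563 T_D = -345.1 and 0.9415 T_C − 0.2924 T_D = 29.71.
Solving simultaneously: T_C = 161.3 N, T_D = 417.7 N.

T_D ≈ 418 N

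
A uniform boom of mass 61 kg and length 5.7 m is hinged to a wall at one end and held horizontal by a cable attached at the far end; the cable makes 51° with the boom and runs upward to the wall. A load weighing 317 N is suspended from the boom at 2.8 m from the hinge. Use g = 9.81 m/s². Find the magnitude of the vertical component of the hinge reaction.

|H_y| ≈ 460 N

Take torques about the hinge: T sin 51° · 5.7 = 61×9.81×2.85 + 317×2.8 = 2593.1 N·m.
So T = 2593.1 / (0.7771 × 5.7) = 585.38 N.
ΣF_y = 0: H_y = (61×9.81 + 317) − T sin 51° = 915.41 − 454.92 = 460.49 N.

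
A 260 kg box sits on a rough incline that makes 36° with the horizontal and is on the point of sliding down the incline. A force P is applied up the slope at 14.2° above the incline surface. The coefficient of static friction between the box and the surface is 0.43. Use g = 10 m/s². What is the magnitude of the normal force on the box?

N ≈ 1930 N

On the verge of sliding down the incline, friction equals μN and acts up the slope.
Perpendicular: N + P sin 14.2° = W cos 36° = 2103 N.
Along incline: P cos 14.2° + μN = W sin 36° with W sin 36° = 1528 N.
Solving the pair for P and N: P = 722 N, N = 1926 N (and f = μN = 828.3 N).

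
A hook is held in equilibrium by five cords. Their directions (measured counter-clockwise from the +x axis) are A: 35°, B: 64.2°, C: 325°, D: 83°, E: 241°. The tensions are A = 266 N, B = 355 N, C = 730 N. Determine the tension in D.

T_D ≈ 2200 N

Resolve: ΣF_x = 266 cos 35° + 355 cos 64.2° + 730 cos 325° + T_D cos 83° + T_E cos 241° = 0.
        ΣF_y = 266 sin 35° + 355 sin 64.2° + 730 sin 325° + T_D sin 83° + T_E sin 241° = 0.
The known terms sum to (970.4, 53.47) N, so 0.1219 T_D − 0.4848 T_E = -970.4 and 0.9925 T_D − 0.8746 T_E = -53.47.
Solving simultaneously: T_D = 2196 N, T_E = 2554 N.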